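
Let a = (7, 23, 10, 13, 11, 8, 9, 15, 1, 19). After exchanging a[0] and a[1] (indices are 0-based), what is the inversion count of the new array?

Positions 0 and 1 hold 7 and 23; after swapping, the array is [23, 7, 10, 13, 11, 8, 9, 15, 1, 19].
Element-by-element contributions:
23 → 7, 10, 13, 11, 8, 9, 15, 1, 19 → 9
7 → 1 → 1
10 → 8, 9, 1 → 3
13 → 11, 8, 9, 1 → 4
11 → 8, 9, 1 → 3
8 → 1 → 1
9 → 1 → 1
15 → 1 → 1
1 → none → 0
19 → none → 0
Sum: 9 + 1 + 3 + 4 + 3 + 1 + 1 + 1 + 0 + 0 = 23

23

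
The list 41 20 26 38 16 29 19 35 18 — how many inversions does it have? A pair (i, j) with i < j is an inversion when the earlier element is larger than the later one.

23 inversions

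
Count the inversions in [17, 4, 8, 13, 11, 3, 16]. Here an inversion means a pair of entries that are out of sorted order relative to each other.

11

Out-of-order index pairs (0-indexed):
(0,1): 17 > 4
(0,2): 17 > 8
(0,3): 17 > 13
(0,4): 17 > 11
(0,5): 17 > 3
(0,6): 17 > 16
(1,5): 4 > 3
(2,5): 8 > 3
(3,4): 13 > 11
(3,5): 13 > 3
(4,5): 11 > 3
That's 11 pairs.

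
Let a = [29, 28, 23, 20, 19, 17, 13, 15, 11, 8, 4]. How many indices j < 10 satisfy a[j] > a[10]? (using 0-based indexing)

The element at index 10 is 4.
Elements before it: 29, 28, 23, 20, 19, 17, 13, 15, 11, 8
Those larger than 4: 29, 28, 23, 20, 19, 17, 13, 15, 11, 8

10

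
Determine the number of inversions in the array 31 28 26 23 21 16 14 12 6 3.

45 inversions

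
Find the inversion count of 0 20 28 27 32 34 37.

1

Inversion pairs (indices are 0-based):
(2,3): 28 > 27
That's 1 pair.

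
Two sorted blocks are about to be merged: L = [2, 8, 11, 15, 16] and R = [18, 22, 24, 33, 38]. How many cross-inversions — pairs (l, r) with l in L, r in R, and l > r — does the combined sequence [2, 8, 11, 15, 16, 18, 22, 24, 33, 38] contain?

There are 0 cross-inversions.

For each element r of the right run, count left-run elements greater than r:
r = 18: none → 0
r = 22: none → 0
r = 24: none → 0
r = 33: none → 0
r = 38: none → 0
Cross-inversions: 0 + 0 + 0 + 0 + 0 = 0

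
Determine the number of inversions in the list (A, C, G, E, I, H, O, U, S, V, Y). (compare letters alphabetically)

Sweep left to right; for each value list the smaller values that follow it:
A: 0
C: 0
G: 1
E: 0
I: 1
H: 0
O: 0
U: 1
S: 0
V: 0
Y: 0
Sum: 0 + 0 + 1 + 0 + 1 + 0 + 0 + 1 + 0 + 0 + 0 = 3

Out-of-order pairs: 3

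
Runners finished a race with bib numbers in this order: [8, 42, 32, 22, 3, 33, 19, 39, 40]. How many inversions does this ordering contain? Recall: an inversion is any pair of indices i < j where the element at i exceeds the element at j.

Inversions: 14

Count, for each position, how many later elements it exceeds:
8: 1
42: 7
32: 3
22: 2
3: 0
33: 1
19: 0
39: 0
40: 0
Sum: 1 + 7 + 3 + 2 + 0 + 1 + 0 + 0 + 0 = 14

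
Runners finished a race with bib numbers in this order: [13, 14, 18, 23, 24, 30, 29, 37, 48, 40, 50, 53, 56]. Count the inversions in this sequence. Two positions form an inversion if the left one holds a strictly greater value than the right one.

2

Sweep left to right; for each value list the smaller values that follow it:
13: 0
14: 0
18: 0
23: 0
24: 0
30: 1
29: 0
37: 0
48: 1
40: 0
50: 0
53: 0
56: 0
Sum: 0 + 0 + 0 + 0 + 0 + 1 + 0 + 0 + 1 + 0 + 0 + 0 + 0 = 2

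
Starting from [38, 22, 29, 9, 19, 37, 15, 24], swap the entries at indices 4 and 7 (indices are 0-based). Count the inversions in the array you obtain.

Positions 4 and 7 hold 19 and 24; after swapping, the array is [38, 22, 29, 9, 24, 37, 15, 19].
For each element, count later entries that are smaller:
38: 7
22: 3
29: 4
9: 0
24: 2
37: 2
15: 0
19: 0
Sum: 7 + 3 + 4 + 0 + 2 + 2 + 0 + 0 = 18

18 inversions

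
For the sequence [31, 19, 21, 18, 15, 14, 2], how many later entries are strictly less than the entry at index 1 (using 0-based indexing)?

The element at index 1 is 19.
Elements after it: 21, 18, 15, 14, 2
Those smaller than 19: 18, 15, 14, 2

4 such elements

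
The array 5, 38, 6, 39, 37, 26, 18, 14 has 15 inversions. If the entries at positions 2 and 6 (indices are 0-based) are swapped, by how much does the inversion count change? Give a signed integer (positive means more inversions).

+1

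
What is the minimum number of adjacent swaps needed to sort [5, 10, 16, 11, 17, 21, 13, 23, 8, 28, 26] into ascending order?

The minimum number of adjacent swaps to sort an array equals its inversion count, since every such swap removes exactly one inversion.
Count inversions — for each element, later elements that are smaller:
5: none → 0
10: 8 → 1
16: 11, 13, 8 → 3
11: 8 → 1
17: 13, 8 → 2
21: 13, 8 → 2
13: 8 → 1
23: 8 → 1
8: none → 0
28: 26 → 1
26: none → 0
Total inversions: 0 + 1 + 3 + 1 + 2 + 2 + 1 + 1 + 0 + 1 + 0 = 12

12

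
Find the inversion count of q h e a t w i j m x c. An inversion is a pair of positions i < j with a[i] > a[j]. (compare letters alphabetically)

24 out-of-order pairs

Element-by-element contributions:
q → h, e, a, i, j, m, c → 7
h → e, a, c → 3
e → a, c → 2
a → none → 0
t → i, j, m, c → 4
w → i, j, m, c → 4
i → c → 1
j → c → 1
m → c → 1
x → c → 1
c → none → 0
Sum: 7 + 3 + 2 + 0 + 4 + 4 + 1 + 1 + 1 + 1 + 0 = 24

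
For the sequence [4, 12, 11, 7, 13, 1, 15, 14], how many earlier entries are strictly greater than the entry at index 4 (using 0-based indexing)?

0

The element at index 4 is 13.
Elements before it: 4, 12, 11, 7
None of them are larger than 13.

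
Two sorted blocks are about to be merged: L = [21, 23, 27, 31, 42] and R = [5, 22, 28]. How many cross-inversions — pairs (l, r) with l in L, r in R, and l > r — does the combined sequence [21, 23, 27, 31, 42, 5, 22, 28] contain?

Take each right-half value and tally the left-half values above it:
r = 5: 21, 23, 27, 31, 42 → 5
r = 22: 23, 27, 31, 42 → 4
r = 28: 31, 42 → 2
Cross-inversions: 5 + 4 + 2 = 11

11 split inversions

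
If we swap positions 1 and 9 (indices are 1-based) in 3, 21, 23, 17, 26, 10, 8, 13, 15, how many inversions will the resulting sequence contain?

Positions 1 and 9 hold 3 and 15; after swapping, the array is [15, 21, 23, 17, 26, 10, 8, 13, 3].
For each element, count later entries that are smaller:
15 → 10, 8, 13, 3 → 4
21 → 17, 10, 8, 13, 3 → 5
23 → 17, 10, 8, 13, 3 → 5
17 → 10, 8, 13, 3 → 4
26 → 10, 8, 13, 3 → 4
10 → 8, 3 → 2
8 → 3 → 1
13 → 3 → 1
3 → none → 0
Sum: 4 + 5 + 5 + 4 + 4 + 2 + 1 + 1 + 0 = 26

26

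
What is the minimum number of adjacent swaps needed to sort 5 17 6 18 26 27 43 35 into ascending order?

2

The minimum number of adjacent swaps to sort an array equals its inversion count, since every such swap removes exactly one inversion.
Count inversions — for each element, later elements that are smaller:
5: none → 0
17: 6 → 1
6: none → 0
18: none → 0
26: none → 0
27: none → 0
43: 35 → 1
35: none → 0
Total inversions: 0 + 1 + 0 + 0 + 0 + 0 + 1 + 0 = 2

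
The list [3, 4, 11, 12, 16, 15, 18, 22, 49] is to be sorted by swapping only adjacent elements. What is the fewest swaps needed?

1

Minimum adjacent swaps = number of inversions (each swap of adjacent out-of-order elements removes one inversion and no swap can remove more).
Count inversions — for each element, later elements that are smaller:
3: none → 0
4: none → 0
11: none → 0
12: none → 0
16: 15 → 1
15: none → 0
18: none → 0
22: none → 0
49: none → 0
Total inversions: 0 + 0 + 0 + 0 + 1 + 0 + 0 + 0 + 0 = 1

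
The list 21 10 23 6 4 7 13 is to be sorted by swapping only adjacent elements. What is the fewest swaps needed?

There are 13 adjacent swaps.

Minimum adjacent swaps = number of inversions (each swap of adjacent out-of-order elements removes one inversion and no swap can remove more).
Count inversions — for each element, later elements that are smaller:
21: 10, 6, 4, 7, 13 → 5
10: 6, 4, 7 → 3
23: 6, 4, 7, 13 → 4
6: 4 → 1
4: none → 0
7: none → 0
13: none → 0
Total inversions: 5 + 3 + 4 + 1 + 0 + 0 + 0 = 13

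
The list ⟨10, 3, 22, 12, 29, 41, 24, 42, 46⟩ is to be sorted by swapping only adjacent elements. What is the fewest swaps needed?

There are 4 adjacent swaps.

Minimum adjacent swaps = number of inversions (each swap of adjacent out-of-order elements removes one inversion and no swap can remove more).
Count inversions — for each element, later elements that are smaller:
10: 3 → 1
3: none → 0
22: 12 → 1
12: none → 0
29: 24 → 1
41: 24 → 1
24: none → 0
42: none → 0
46: none → 0
Total inversions: 1 + 0 + 1 + 0 + 1 + 1 + 0 + 0 + 0 = 4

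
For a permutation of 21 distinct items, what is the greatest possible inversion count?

210 inversions

The maximum occurs when the array is in strictly decreasing order: every one of the C(21, 2) pairs is inverted.
C(21, 2) = 21·20/2 = 210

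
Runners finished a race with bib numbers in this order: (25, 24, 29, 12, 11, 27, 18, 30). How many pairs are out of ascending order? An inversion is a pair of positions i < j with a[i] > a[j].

For each element, count later entries that are smaller:
25 → 24, 12, 11, 18 → 4
24 → 12, 11, 18 → 3
29 → 12, 11, 27, 18 → 4
12 → 11 → 1
11 → none → 0
27 → 18 → 1
18 → none → 0
30 → none → 0
Sum: 4 + 3 + 4 + 1 + 0 + 1 + 0 + 0 = 13

13 out-of-order pairs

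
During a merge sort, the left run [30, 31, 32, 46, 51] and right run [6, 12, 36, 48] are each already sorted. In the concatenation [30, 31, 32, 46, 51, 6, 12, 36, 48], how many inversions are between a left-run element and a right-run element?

13

Count, for every r in R, how many entries of L exceed r:
r = 6: 30, 31, 32, 46, 51 → 5
r = 12: 30, 31, 32, 46, 51 → 5
r = 36: 46, 51 → 2
r = 48: 51 → 1
Cross-inversions: 5 + 5 + 2 + 1 = 13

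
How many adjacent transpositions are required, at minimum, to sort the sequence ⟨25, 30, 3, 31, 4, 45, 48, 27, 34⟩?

11

Each adjacent swap fixes exactly one inversion, so the minimum swap count equals the number of inversions.
Count inversions — for each element, later elements that are smaller:
25: 3, 4 → 2
30: 3, 4, 27 → 3
3: none → 0
31: 4, 27 → 2
4: none → 0
45: 27, 34 → 2
48: 27, 34 → 2
27: none → 0
34: none → 0
Total inversions: 2 + 3 + 0 + 2 + 0 + 2 + 2 + 0 + 0 = 11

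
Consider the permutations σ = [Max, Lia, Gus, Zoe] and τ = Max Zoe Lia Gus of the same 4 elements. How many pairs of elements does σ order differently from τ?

2

Assign each item its position (1..4) in the first ordering, then rewrite the second ordering as that position sequence:
positions: Max→1, Lia→2, Gus→3, Zoe→4
second ordering as positions: [1, 4, 2, 3]
Discordant pairs = inversions in this position sequence.
1: 0
4: 2, 3 → 2
2: 0
3: 0
Total: 0 + 2 + 0 + 0 = 2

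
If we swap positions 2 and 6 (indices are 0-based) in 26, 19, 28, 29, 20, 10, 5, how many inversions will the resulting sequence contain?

Positions 2 and 6 hold 28 and 5; after swapping, the array is [26, 19, 5, 29, 20, 10, 28].
Sweep left to right; for each value list the smaller values that follow it:
26 → 19, 5, 20, 10 → 4
19 → 5, 10 → 2
5 → none → 0
29 → 20, 10, 28 → 3
20 → 10 → 1
10 → none → 0
28 → none → 0
Sum: 4 + 2 + 0 + 3 + 1 + 0 + 0 = 10

Inversions: 10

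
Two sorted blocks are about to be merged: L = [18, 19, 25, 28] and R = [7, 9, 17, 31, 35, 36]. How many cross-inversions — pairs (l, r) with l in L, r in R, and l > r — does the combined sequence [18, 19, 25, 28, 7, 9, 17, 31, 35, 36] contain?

12

Count, for every r in R, how many entries of L exceed r:
r = 7: 18, 19, 25, 28 → 4
r = 9: 18, 19, 25, 28 → 4
r = 17: 18, 19, 25, 28 → 4
r = 31: none → 0
r = 35: none → 0
r = 36: none → 0
Cross-inversions: 4 + 4 + 4 + 0 + 0 + 0 = 12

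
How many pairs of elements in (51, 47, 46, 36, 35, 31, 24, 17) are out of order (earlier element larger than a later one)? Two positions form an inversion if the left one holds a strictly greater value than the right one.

Count, for each position, how many later elements it exceeds:
51 → 47, 46, 36, 35, 31, 24, 17 → 7
47 → 46, 36, 35, 31, 24, 17 → 6
46 → 36, 35, 31, 24, 17 → 5
36 → 35, 31, 24, 17 → 4
35 → 31, 24, 17 → 3
31 → 24, 17 → 2
24 → 17 → 1
17 → none → 0
Sum: 7 + 6 + 5 + 4 + 3 + 2 + 1 + 0 = 28

28 out-of-order pairs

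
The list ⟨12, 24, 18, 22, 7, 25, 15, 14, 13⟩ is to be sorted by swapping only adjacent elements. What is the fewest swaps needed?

21

Minimum adjacent swaps = number of inversions (each swap of adjacent out-of-order elements removes one inversion and no swap can remove more).
Count inversions — for each element, later elements that are smaller:
12: 7 → 1
24: 18, 22, 7, 15, 14, 13 → 6
18: 7, 15, 14, 13 → 4
22: 7, 15, 14, 13 → 4
7: none → 0
25: 15, 14, 13 → 3
15: 14, 13 → 2
14: 13 → 1
13: none → 0
Total inversions: 1 + 6 + 4 + 4 + 0 + 3 + 2 + 1 + 0 = 21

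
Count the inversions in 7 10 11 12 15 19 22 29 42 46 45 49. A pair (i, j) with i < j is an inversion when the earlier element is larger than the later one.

Inversions: 1

Count, for each position, how many later elements it exceeds:
7 → none → 0
10 → none → 0
11 → none → 0
12 → none → 0
15 → none → 0
19 → none → 0
22 → none → 0
29 → none → 0
42 → none → 0
46 → 45 → 1
45 → none → 0
49 → none → 0
Sum: 0 + 0 + 0 + 0 + 0 + 0 + 0 + 0 + 0 + 1 + 0 + 0 = 1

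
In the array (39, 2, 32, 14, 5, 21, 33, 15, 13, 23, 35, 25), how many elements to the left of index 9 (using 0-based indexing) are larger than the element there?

3

The element at index 9 is 23.
Elements before it: 39, 2, 32, 14, 5, 21, 33, 15, 13
Those larger than 23: 39, 32, 33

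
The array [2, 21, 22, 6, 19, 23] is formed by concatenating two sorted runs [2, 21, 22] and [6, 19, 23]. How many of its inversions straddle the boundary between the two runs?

For each element r of the right run, count left-run elements greater than r:
r = 6: 21, 22 → 2
r = 19: 21, 22 → 2
r = 23: none → 0
Cross-inversions: 2 + 2 + 0 = 4

Split inversions: 4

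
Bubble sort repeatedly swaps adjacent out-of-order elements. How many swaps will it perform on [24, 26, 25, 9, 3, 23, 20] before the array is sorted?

Minimum adjacent swaps = number of inversions (each swap of adjacent out-of-order elements removes one inversion and no swap can remove more).
Count inversions — for each element, later elements that are smaller:
24: 9, 3, 23, 20 → 4
26: 25, 9, 3, 23, 20 → 5
25: 9, 3, 23, 20 → 4
9: 3 → 1
3: none → 0
23: 20 → 1
20: none → 0
Total inversions: 4 + 5 + 4 + 1 + 0 + 1 + 0 = 15

Adjacent swaps: 15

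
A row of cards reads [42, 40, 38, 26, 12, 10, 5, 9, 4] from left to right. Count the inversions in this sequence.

For each element, count later entries that are smaller:
42: 8
40: 7
38: 6
26: 5
12: 4
10: 3
5: 1
9: 1
4: 0
Sum: 8 + 7 + 6 + 5 + 4 + 3 + 1 + 1 + 0 = 35

Inversions: 35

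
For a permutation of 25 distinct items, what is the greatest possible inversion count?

The maximum occurs when the array is in strictly decreasing order: every one of the C(25, 2) pairs is inverted.
C(25, 2) = 25·24/2 = 300

300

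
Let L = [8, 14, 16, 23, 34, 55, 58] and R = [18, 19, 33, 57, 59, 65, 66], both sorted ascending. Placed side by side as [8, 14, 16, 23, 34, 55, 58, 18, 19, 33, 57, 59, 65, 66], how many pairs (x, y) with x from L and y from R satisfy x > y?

12 cross-inversions

Take each right-half value and tally the left-half values above it:
r = 18: 23, 34, 55, 58 → 4
r = 19: 23, 34, 55, 58 → 4
r = 33: 34, 55, 58 → 3
r = 57: 58 → 1
r = 59: none → 0
r = 65: none → 0
r = 66: none → 0
Cross-inversions: 4 + 4 + 3 + 1 + 0 + 0 + 0 = 12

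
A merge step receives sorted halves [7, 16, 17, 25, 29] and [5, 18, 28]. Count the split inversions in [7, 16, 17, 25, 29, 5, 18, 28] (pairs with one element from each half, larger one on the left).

Split inversions: 8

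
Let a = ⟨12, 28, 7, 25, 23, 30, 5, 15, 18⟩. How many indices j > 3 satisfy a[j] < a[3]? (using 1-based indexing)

1 such element

The element at index 3 is 7.
Elements after it: 25, 23, 30, 5, 15, 18
Those smaller than 7: 5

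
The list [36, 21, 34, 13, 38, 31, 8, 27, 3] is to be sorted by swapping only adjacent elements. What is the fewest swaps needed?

Each adjacent swap fixes exactly one inversion, so the minimum swap count equals the number of inversions.
Count inversions — for each element, later elements that are smaller:
36: 21, 34, 13, 31, 8, 27, 3 → 7
21: 13, 8, 3 → 3
34: 13, 31, 8, 27, 3 → 5
13: 8, 3 → 2
38: 31, 8, 27, 3 → 4
31: 8, 27, 3 → 3
8: 3 → 1
27: 3 → 1
3: none → 0
Total inversions: 7 + 3 + 5 + 2 + 4 + 3 + 1 + 1 + 0 = 26

26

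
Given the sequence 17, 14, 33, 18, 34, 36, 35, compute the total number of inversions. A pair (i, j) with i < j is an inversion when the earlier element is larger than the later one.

Count, for each position, how many later elements it exceeds:
17: 1
14: 0
33: 1
18: 0
34: 0
36: 1
35: 0
Sum: 1 + 0 + 1 + 0 + 0 + 1 + 0 = 3

3 out-of-order pairs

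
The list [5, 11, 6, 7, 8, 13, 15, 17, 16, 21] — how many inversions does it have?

For each element, count later entries that are smaller:
5: 0
11: 3
6: 0
7: 0
8: 0
13: 0
15: 0
17: 1
16: 0
21: 0
Sum: 0 + 3 + 0 + 0 + 0 + 0 + 0 + 1 + 0 + 0 = 4

4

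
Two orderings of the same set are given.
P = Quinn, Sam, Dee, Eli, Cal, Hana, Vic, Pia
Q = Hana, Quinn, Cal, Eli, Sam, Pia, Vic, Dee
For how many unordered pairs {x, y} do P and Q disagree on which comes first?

13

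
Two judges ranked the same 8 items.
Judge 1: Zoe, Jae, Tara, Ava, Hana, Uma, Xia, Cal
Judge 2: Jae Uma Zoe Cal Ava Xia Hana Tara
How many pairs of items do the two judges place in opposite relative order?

Assign each item its position (1..8) in the first ordering, then rewrite the second ordering as that position sequence:
positions: Zoe→1, Jae→2, Tara→3, Ava→4, Hana→5, Uma→6, Xia→7, Cal→8
second ordering as positions: [2, 6, 1, 8, 4, 7, 5, 3]
Discordant pairs = inversions in this position sequence.
2: 1 → 1
6: 1, 4, 5, 3 → 4
1: 0
8: 4, 7, 5, 3 → 4
4: 3 → 1
7: 5, 3 → 2
5: 3 → 1
3: 0
Total: 1 + 4 + 0 + 4 + 1 + 2 + 1 + 0 = 13

13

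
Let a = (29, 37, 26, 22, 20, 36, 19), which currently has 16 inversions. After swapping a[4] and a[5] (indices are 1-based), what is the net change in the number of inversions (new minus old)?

-1

Positions 4 and 5 hold 22 and 20; after swapping, the array is [29, 37, 26, 20, 22, 36, 19].
For each element, count later entries that are smaller:
29 → 26, 20, 22, 19 → 4
37 → 26, 20, 22, 36, 19 → 5
26 → 20, 22, 19 → 3
20 → 19 → 1
22 → 19 → 1
36 → 19 → 1
19 → none → 0
Sum: 4 + 5 + 3 + 1 + 1 + 1 + 0 = 15
Change: 15 − 16 = -1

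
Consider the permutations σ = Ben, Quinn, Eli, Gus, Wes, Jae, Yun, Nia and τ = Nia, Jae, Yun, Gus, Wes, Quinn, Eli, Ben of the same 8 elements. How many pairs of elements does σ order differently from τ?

Discordant pairs: 25

Assign each item its position (1..8) in the first ordering, then rewrite the second ordering as that position sequence:
positions: Ben→1, Quinn→2, Eli→3, Gus→4, Wes→5, Jae→6, Yun→7, Nia→8
second ordering as positions: [8, 6, 7, 4, 5, 2, 3, 1]
Discordant pairs = inversions in this position sequence.
8: 6, 7, 4, 5, 2, 3, 1 → 7
6: 4, 5, 2, 3, 1 → 5
7: 4, 5, 2, 3, 1 → 5
4: 2, 3, 1 → 3
5: 2, 3, 1 → 3
2: 1 → 1
3: 1 → 1
1: 0
Total: 7 + 5 + 5 + 3 + 3 + 1 + 1 + 0 = 25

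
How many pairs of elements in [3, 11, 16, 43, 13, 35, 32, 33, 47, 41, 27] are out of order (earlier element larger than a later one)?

Sweep left to right; for each value list the smaller values that follow it:
3 → none → 0
11 → none → 0
16 → 13 → 1
43 → 13, 35, 32, 33, 41, 27 → 6
13 → none → 0
35 → 32, 33, 27 → 3
32 → 27 → 1
33 → 27 → 1
47 → 41, 27 → 2
41 → 27 → 1
27 → none → 0
Sum: 0 + 0 + 1 + 6 + 0 + 3 + 1 + 1 + 2 + 1 + 0 = 15

15 inversions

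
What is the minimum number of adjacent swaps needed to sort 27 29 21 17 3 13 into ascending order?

There are 13 adjacent swaps.

Minimum adjacent swaps = number of inversions (each swap of adjacent out-of-order elements removes one inversion and no swap can remove more).
Count inversions — for each element, later elements that are smaller:
27: 21, 17, 3, 13 → 4
29: 21, 17, 3, 13 → 4
21: 17, 3, 13 → 3
17: 3, 13 → 2
3: none → 0
13: none → 0
Total inversions: 4 + 4 + 3 + 2 + 0 + 0 = 13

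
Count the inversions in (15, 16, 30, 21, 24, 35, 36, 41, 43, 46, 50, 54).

Element-by-element contributions:
15 → none → 0
16 → none → 0
30 → 21, 24 → 2
21 → none → 0
24 → none → 0
35 → none → 0
36 → none → 0
41 → none → 0
43 → none → 0
46 → none → 0
50 → none → 0
54 → none → 0
Sum: 0 + 0 + 2 + 0 + 0 + 0 + 0 + 0 + 0 + 0 + 0 + 0 = 2

2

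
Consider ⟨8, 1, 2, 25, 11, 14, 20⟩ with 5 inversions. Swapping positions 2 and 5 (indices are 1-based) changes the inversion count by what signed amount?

+3

Positions 2 and 5 hold 1 and 11; after swapping, the array is [8, 11, 2, 25, 1, 14, 20].
For each element, count later entries that are smaller:
8: 2
11: 2
2: 1
25: 3
1: 0
14: 0
20: 0
Sum: 2 + 2 + 1 + 3 + 0 + 0 + 0 = 8
Change: 8 − 5 = +3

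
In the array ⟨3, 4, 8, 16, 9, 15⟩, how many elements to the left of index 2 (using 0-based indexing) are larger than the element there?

0 such elements

The element at index 2 is 8.
Elements before it: 3, 4
None of them are larger than 8.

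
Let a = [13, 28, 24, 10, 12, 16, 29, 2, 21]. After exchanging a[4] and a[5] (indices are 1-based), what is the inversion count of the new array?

Positions 4 and 5 hold 10 and 12; after swapping, the array is [13, 28, 24, 12, 10, 16, 29, 2, 21].
Element-by-element contributions:
13 → 12, 10, 2 → 3
28 → 24, 12, 10, 16, 2, 21 → 6
24 → 12, 10, 16, 2, 21 → 5
12 → 10, 2 → 2
10 → 2 → 1
16 → 2 → 1
29 → 2, 21 → 2
2 → none → 0
21 → none → 0
Sum: 3 + 6 + 5 + 2 + 1 + 1 + 2 + 0 + 0 = 20

20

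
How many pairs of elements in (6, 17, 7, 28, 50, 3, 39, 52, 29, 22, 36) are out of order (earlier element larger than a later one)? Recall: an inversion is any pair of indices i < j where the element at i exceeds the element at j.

18

Count, for each position, how many later elements it exceeds:
6: 1
17: 2
7: 1
28: 2
50: 5
3: 0
39: 3
52: 3
29: 1
22: 0
36: 0
Sum: 1 + 2 + 1 + 2 + 5 + 0 + 3 + 3 + 1 + 0 + 0 = 18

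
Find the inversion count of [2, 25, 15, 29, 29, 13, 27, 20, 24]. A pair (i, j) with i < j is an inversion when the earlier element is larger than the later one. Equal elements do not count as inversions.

15 inversions

For each element, count later entries that are smaller:
2 → none → 0
25 → 15, 13, 20, 24 → 4
15 → 13 → 1
29 → 13, 27, 20, 24 → 4
29 → 13, 27, 20, 24 → 4
13 → none → 0
27 → 20, 24 → 2
20 → none → 0
24 → none → 0
Sum: 0 + 4 + 1 + 4 + 4 + 0 + 2 + 0 + 0 = 15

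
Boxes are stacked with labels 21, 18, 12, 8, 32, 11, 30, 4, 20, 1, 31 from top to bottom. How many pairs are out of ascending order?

31

Sweep left to right; for each value list the smaller values that follow it:
21 → 18, 12, 8, 11, 4, 20, 1 → 7
18 → 12, 8, 11, 4, 1 → 5
12 → 8, 11, 4, 1 → 4
8 → 4, 1 → 2
32 → 11, 30, 4, 20, 1, 31 → 6
11 → 4, 1 → 2
30 → 4, 20, 1 → 3
4 → 1 → 1
20 → 1 → 1
1 → none → 0
31 → none → 0
Sum: 7 + 5 + 4 + 2 + 6 + 2 + 3 + 1 + 1 + 0 + 0 = 31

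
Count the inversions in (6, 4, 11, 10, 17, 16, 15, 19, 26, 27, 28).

Count, for each position, how many later elements it exceeds:
6: 1
4: 0
11: 1
10: 0
17: 2
16: 1
15: 0
19: 0
26: 0
27: 0
28: 0
Sum: 1 + 0 + 1 + 0 + 2 + 1 + 0 + 0 + 0 + 0 + 0 = 5

5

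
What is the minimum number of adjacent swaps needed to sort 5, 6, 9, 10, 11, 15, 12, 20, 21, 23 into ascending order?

1 swap

Each adjacent swap fixes exactly one inversion, so the minimum swap count equals the number of inversions.
Count inversions — for each element, later elements that are smaller:
5: none → 0
6: none → 0
9: none → 0
10: none → 0
11: none → 0
15: 12 → 1
12: none → 0
20: none → 0
21: none → 0
23: none → 0
Total inversions: 0 + 0 + 0 + 0 + 0 + 1 + 0 + 0 + 0 + 0 = 1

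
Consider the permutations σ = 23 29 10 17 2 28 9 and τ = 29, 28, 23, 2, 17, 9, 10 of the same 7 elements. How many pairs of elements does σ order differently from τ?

9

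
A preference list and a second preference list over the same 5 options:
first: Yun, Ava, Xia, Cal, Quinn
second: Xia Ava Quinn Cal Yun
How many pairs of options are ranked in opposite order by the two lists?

6

Assign each item its position (1..5) in the first ordering, then rewrite the second ordering as that position sequence:
positions: Yun→1, Ava→2, Xia→3, Cal→4, Quinn→5
second ordering as positions: [3, 2, 5, 4, 1]
Discordant pairs = inversions in this position sequence.
3: 2, 1 → 2
2: 1 → 1
5: 4, 1 → 2
4: 1 → 1
1: 0
Total: 2 + 1 + 2 + 1 + 0 = 6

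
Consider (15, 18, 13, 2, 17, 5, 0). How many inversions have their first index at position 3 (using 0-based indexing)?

1

The element at index 3 is 2.
Elements after it: 17, 5, 0
Those smaller than 2: 0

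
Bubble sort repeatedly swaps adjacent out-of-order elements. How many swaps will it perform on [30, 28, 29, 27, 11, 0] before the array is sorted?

There are 14 swaps.

Each adjacent swap fixes exactly one inversion, so the minimum swap count equals the number of inversions.
Count inversions — for each element, later elements that are smaller:
30: 28, 29, 27, 11, 0 → 5
28: 27, 11, 0 → 3
29: 27, 11, 0 → 3
27: 11, 0 → 2
11: 0 → 1
0: none → 0
Total inversions: 5 + 3 + 3 + 2 + 1 + 0 = 14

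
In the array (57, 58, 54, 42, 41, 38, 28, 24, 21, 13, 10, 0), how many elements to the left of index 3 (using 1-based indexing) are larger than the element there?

2

The element at index 3 is 54.
Elements before it: 57, 58
Those larger than 54: 57, 58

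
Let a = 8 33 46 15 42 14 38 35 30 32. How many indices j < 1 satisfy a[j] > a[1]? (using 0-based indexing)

The element at index 1 is 33.
Elements before it: 8
None of them are larger than 33.

0 such elements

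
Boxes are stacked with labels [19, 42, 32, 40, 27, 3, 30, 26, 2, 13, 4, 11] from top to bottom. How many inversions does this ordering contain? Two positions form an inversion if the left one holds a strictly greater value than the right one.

49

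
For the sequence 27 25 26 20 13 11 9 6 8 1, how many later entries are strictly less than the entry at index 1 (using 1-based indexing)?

9

The element at index 1 is 27.
Elements after it: 25, 26, 20, 13, 11, 9, 6, 8, 1
Those smaller than 27: 25, 26, 20, 13, 11, 9, 6, 8, 1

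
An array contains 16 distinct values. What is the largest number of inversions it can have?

The maximum occurs when the array is in strictly decreasing order: every one of the C(16, 2) pairs is inverted.
C(16, 2) = 16·15/2 = 120

120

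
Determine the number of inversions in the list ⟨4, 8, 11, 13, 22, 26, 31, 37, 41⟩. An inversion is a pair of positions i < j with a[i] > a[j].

0

For each element, count later entries that are smaller:
4 → none → 0
8 → none → 0
11 → none → 0
13 → none → 0
22 → none → 0
26 → none → 0
31 → none → 0
37 → none → 0
41 → none → 0
Sum: 0 + 0 + 0 + 0 + 0 + 0 + 0 + 0 + 0 = 0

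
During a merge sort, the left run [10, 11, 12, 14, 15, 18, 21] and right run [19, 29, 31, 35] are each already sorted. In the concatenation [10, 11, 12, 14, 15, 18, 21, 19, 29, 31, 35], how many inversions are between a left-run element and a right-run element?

Split inversions: 1

Take each right-half value and tally the left-half values above it:
r = 19: 21 → 1
r = 29: none → 0
r = 31: none → 0
r = 35: none → 0
Cross-inversions: 1 + 0 + 0 + 0 = 1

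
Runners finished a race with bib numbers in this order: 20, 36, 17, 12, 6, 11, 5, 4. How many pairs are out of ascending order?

26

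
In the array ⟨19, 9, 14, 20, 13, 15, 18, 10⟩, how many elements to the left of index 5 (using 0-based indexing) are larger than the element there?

The element at index 5 is 15.
Elements before it: 19, 9, 14, 20, 13
Those larger than 15: 19, 20

2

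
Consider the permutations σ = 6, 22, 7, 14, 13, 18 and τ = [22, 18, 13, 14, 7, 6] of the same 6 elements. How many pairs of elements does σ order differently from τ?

Assign each item its position (1..6) in the first ordering, then rewrite the second ordering as that position sequence:
positions: 6→1, 22→2, 7→3, 14→4, 13→5, 18→6
second ordering as positions: [2, 6, 5, 4, 3, 1]
Discordant pairs = inversions in this position sequence.
2: 1 → 1
6: 5, 4, 3, 1 → 4
5: 4, 3, 1 → 3
4: 3, 1 → 2
3: 1 → 1
1: 0
Total: 1 + 4 + 3 + 2 + 1 + 0 = 11

11 discordant pairs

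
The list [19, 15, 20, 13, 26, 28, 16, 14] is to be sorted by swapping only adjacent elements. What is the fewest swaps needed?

14 adjacent swaps

Minimum adjacent swaps = number of inversions (each swap of adjacent out-of-order elements removes one inversion and no swap can remove more).
Count inversions — for each element, later elements that are smaller:
19: 15, 13, 16, 14 → 4
15: 13, 14 → 2
20: 13, 16, 14 → 3
13: none → 0
26: 16, 14 → 2
28: 16, 14 → 2
16: 14 → 1
14: none → 0
Total inversions: 4 + 2 + 3 + 0 + 2 + 2 + 1 + 0 = 14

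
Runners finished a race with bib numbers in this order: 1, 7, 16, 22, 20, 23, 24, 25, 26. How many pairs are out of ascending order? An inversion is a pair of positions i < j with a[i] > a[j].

1 inversion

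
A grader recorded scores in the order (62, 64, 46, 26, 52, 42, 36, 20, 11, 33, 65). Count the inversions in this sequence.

37

Sweep left to right; for each value list the smaller values that follow it:
62: 8
64: 8
46: 6
26: 2
52: 5
42: 4
36: 3
20: 1
11: 0
33: 0
65: 0
Sum: 8 + 8 + 6 + 2 + 5 + 4 + 3 + 1 + 0 + 0 + 0 = 37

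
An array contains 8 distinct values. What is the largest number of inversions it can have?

A reversed (strictly descending) arrangement makes every pair an inversion, giving C(8, 2) inversions.
C(8, 2) = 8·7/2 = 28

There are 28 inversions.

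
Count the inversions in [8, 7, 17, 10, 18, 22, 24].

Sweep left to right; for each value list the smaller values that follow it:
8: 1
7: 0
17: 1
10: 0
18: 0
22: 0
24: 0
Sum: 1 + 0 + 1 + 0 + 0 + 0 + 0 = 2

2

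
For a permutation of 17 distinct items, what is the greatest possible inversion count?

136

The maximum occurs when the array is in strictly decreasing order: every one of the C(17, 2) pairs is inverted.
C(17, 2) = 17·16/2 = 136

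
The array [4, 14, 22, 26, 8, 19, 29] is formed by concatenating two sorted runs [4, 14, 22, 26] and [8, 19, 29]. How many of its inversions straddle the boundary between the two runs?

5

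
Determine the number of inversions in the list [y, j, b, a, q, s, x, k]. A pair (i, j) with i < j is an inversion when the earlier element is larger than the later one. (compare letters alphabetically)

13

For each element, count later entries that are smaller:
y: 7
j: 2
b: 1
a: 0
q: 1
s: 1
x: 1
k: 0
Sum: 7 + 2 + 1 + 0 + 1 + 1 + 1 + 0 = 13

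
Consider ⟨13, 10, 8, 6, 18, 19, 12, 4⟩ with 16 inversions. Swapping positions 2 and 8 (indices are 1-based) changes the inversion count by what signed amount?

Positions 2 and 8 hold 10 and 4; after swapping, the array is [13, 4, 8, 6, 18, 19, 12, 10].
Sweep left to right; for each value list the smaller values that follow it:
13: 5
4: 0
8: 1
6: 0
18: 2
19: 2
12: 1
10: 0
Sum: 5 + 0 + 1 + 0 + 2 + 2 + 1 + 0 = 11
Change: 11 − 16 = -5

-5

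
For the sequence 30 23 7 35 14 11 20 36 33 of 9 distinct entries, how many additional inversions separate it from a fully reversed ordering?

21

Maximum inversions for 9 distinct elements is C(9, 2) = 9·8/2 = 36.
Current inversions — for each element, count later smaller elements:
30: 5
23: 4
7: 0
35: 4
14: 1
11: 0
20: 0
36: 1
33: 0
Current total: 5 + 4 + 0 + 4 + 1 + 0 + 0 + 1 + 0 = 15
Shortfall: 36 − 15 = 21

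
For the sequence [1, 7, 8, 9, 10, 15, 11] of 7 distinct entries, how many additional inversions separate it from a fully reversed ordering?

20

Maximum inversions for 7 distinct elements is C(7, 2) = 7·6/2 = 21.
Current inversions — for each element, count later smaller elements:
1: 0
7: 0
8: 0
9: 0
10: 0
15: 1
11: 0
Current total: 0 + 0 + 0 + 0 + 0 + 1 + 0 = 1
Shortfall: 21 − 1 = 20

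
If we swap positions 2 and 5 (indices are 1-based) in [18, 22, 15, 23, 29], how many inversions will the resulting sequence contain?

Positions 2 and 5 hold 22 and 29; after swapping, the array is [18, 29, 15, 23, 22].
For each element, count later entries that are smaller:
18: 1
29: 3
15: 0
23: 1
22: 0
Sum: 1 + 3 + 0 + 1 + 0 = 5

There are 5 inversions.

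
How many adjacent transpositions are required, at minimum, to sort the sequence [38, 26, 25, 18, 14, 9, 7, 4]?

Minimum adjacent swaps = number of inversions (each swap of adjacent out-of-order elements removes one inversion and no swap can remove more).
Count inversions — for each element, later elements that are smaller:
38: 26, 25, 18, 14, 9, 7, 4 → 7
26: 25, 18, 14, 9, 7, 4 → 6
25: 18, 14, 9, 7, 4 → 5
18: 14, 9, 7, 4 → 4
14: 9, 7, 4 → 3
9: 7, 4 → 2
7: 4 → 1
4: none → 0
Total inversions: 7 + 6 + 5 + 4 + 3 + 2 + 1 + 0 = 28

There are 28 swaps.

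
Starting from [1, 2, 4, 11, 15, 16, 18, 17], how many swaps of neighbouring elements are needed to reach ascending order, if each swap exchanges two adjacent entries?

1

Each adjacent swap fixes exactly one inversion, so the minimum swap count equals the number of inversions.
Count inversions — for each element, later elements that are smaller:
1: none → 0
2: none → 0
4: none → 0
11: none → 0
15: none → 0
16: none → 0
18: 17 → 1
17: none → 0
Total inversions: 0 + 0 + 0 + 0 + 0 + 0 + 1 + 0 = 1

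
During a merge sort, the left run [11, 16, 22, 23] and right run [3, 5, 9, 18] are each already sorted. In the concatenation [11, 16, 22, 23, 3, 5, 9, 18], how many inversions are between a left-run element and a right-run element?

There are 14 split inversions.

Take each right-half value and tally the left-half values above it:
r = 3: 11, 16, 22, 23 → 4
r = 5: 11, 16, 22, 23 → 4
r = 9: 11, 16, 22, 23 → 4
r = 18: 22, 23 → 2
Cross-inversions: 4 + 4 + 4 + 2 = 14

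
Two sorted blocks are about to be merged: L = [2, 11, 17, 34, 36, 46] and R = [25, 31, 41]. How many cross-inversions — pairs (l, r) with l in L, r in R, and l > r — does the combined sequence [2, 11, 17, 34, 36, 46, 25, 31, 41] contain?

7 split inversions

Count, for every r in R, how many entries of L exceed r:
r = 25: 34, 36, 46 → 3
r = 31: 34, 36, 46 → 3
r = 41: 46 → 1
Cross-inversions: 3 + 3 + 1 = 7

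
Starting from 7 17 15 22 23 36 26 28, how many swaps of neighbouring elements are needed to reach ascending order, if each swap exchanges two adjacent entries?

3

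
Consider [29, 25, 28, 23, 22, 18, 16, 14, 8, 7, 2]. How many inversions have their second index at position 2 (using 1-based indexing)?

The element at index 2 is 25.
Elements before it: 29
Those larger than 25: 29

1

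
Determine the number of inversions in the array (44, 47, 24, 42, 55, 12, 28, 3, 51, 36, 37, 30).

38 inversions

For each element, count later entries that are smaller:
44 → 24, 42, 12, 28, 3, 36, 37, 30 → 8
47 → 24, 42, 12, 28, 3, 36, 37, 30 → 8
24 → 12, 3 → 2
42 → 12, 28, 3, 36, 37, 30 → 6
55 → 12, 28, 3, 51, 36, 37, 30 → 7
12 → 3 → 1
28 → 3 → 1
3 → none → 0
51 → 36, 37, 30 → 3
36 → 30 → 1
37 → 30 → 1
30 → none → 0
Sum: 8 + 8 + 2 + 6 + 7 + 1 + 1 + 0 + 3 + 1 + 1 + 0 = 38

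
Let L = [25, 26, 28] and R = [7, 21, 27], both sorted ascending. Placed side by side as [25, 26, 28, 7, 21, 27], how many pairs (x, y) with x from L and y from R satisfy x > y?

Count, for every r in R, how many entries of L exceed r:
r = 7: 25, 26, 28 → 3
r = 21: 25, 26, 28 → 3
r = 27: 28 → 1
Cross-inversions: 3 + 3 + 1 = 7

There are 7 cross-inversions.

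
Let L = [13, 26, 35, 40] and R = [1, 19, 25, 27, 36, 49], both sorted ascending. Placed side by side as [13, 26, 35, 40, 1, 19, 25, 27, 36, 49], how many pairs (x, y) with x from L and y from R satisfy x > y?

13 split inversions

Count, for every r in R, how many entries of L exceed r:
r = 1: 13, 26, 35, 40 → 4
r = 19: 26, 35, 40 → 3
r = 25: 26, 35, 40 → 3
r = 27: 35, 40 → 2
r = 36: 40 → 1
r = 49: none → 0
Cross-inversions: 4 + 3 + 3 + 2 + 1 + 0 = 13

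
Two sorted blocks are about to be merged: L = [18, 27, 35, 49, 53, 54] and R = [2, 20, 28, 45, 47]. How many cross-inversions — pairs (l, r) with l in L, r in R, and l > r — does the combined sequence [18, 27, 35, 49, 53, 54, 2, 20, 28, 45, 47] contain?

21

Count, for every r in R, how many entries of L exceed r:
r = 2: 18, 27, 35, 49, 53, 54 → 6
r = 20: 27, 35, 49, 53, 54 → 5
r = 28: 35, 49, 53, 54 → 4
r = 45: 49, 53, 54 → 3
r = 47: 49, 53, 54 → 3
Cross-inversions: 6 + 5 + 4 + 3 + 3 = 21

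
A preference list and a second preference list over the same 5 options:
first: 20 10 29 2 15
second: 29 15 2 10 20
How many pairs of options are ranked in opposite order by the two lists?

Assign each item its position (1..5) in the first ordering, then rewrite the second ordering as that position sequence:
positions: 20→1, 10→2, 29→3, 2→4, 15→5
second ordering as positions: [3, 5, 4, 2, 1]
Discordant pairs = inversions in this position sequence.
3: 2, 1 → 2
5: 4, 2, 1 → 3
4: 2, 1 → 2
2: 1 → 1
1: 0
Total: 2 + 3 + 2 + 1 + 0 = 8

8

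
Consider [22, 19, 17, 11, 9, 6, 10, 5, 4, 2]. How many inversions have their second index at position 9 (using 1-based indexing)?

8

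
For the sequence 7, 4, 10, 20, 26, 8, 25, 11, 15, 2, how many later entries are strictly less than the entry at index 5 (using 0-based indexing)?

1 such element

The element at index 5 is 8.
Elements after it: 25, 11, 15, 2
Those smaller than 8: 2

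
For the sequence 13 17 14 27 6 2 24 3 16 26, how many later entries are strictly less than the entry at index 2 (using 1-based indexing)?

5 such elements

The element at index 2 is 17.
Elements after it: 14, 27, 6, 2, 24, 3, 16, 26
Those smaller than 17: 14, 6, 2, 3, 16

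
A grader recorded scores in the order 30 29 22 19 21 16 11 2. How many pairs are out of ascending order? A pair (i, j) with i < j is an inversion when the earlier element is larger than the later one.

27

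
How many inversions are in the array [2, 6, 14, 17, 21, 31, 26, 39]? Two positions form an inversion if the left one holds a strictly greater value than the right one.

There is 1 inversion.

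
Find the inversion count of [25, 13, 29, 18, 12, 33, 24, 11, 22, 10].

Count, for each position, how many later elements it exceeds:
25 → 13, 18, 12, 24, 11, 22, 10 → 7
13 → 12, 11, 10 → 3
29 → 18, 12, 24, 11, 22, 10 → 6
18 → 12, 11, 10 → 3
12 → 11, 10 → 2
33 → 24, 11, 22, 10 → 4
24 → 11, 22, 10 → 3
11 → 10 → 1
22 → 10 → 1
10 → none → 0
Sum: 7 + 3 + 6 + 3 + 2 + 4 + 3 + 1 + 1 + 0 = 30

30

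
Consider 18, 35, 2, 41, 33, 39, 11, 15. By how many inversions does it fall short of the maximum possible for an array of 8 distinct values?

13

Maximum inversions for 8 distinct elements is C(8, 2) = 8·7/2 = 28.
Current inversions — for each element, count later smaller elements:
18: 3
35: 4
2: 0
41: 4
33: 2
39: 2
11: 0
15: 0
Current total: 3 + 4 + 0 + 4 + 2 + 2 + 0 + 0 = 15
Shortfall: 28 − 15 = 13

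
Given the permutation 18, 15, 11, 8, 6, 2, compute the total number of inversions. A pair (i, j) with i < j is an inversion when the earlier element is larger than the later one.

Count, for each position, how many later elements it exceeds:
18: 5
15: 4
11: 3
8: 2
6: 1
2: 0
Sum: 5 + 4 + 3 + 2 + 1 + 0 = 15

Inversions: 15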